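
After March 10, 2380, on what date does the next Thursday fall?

Mar 10, 2380 is a Monday.
From Monday to the next Thursday is 3 days.
Mar 10, 2380 + 3 = Mar 13, 2380.

March 13, 2380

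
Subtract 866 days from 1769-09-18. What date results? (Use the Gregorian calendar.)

−365 (one year) → Sep 18, 1768 (501 left).
−366 (one year; includes Feb 29, 1768) → Sep 18, 1767 (135 left).
−18 → Aug 31, 1767 (end of Aug, 31 days; 117 left).
−31 → Jul 31, 1767 (end of Jul, 31 days; 86 left).
−31 → Jun 30, 1767 (end of Jun, 30 days; 55 left).
−30 → May 31, 1767 (end of May, 31 days; 25 left).
−25 → May 6, 1767.

May 6, 1767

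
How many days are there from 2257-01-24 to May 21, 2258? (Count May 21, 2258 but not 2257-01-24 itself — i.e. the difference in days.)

482

Jan 24, 2257 → Jan 24, 2258: 365 days.
Jan 24, 2258 → Feb 24, 2258: 31 days (January has 31).
Feb 24, 2258 → Mar 24, 2258: 28 days (February has 28).
Mar 24, 2258 → Apr 24, 2258: 31 days (March has 31).
Apr 24, 2258 → May 21, 2258: 27 days.
Total: 482 days.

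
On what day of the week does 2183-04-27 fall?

Sunday

Doomsday rule: the anchor day for the 2100s is Sunday. For year 83: 83÷12 = 6 r 11, and 11÷4 = 2, so 6+11+2 = 19.
Sunday + 19 ≡ Friday — that's 2183's doomsday.
In April the doomsday date is Apr 4.
Apr 27 is 23 days after Apr 4; 23 mod 7 = 2, so Friday + 2 = Sunday.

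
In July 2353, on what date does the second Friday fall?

July 10, 2353

July 1, 2353 is a Wednesday.
The first Friday is therefore July 3 (2 days later).
The second Friday is 3 + 1×7 = July 10.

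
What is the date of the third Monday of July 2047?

July 1, 2047 is a Monday.
The first Monday is therefore July 1 (same day).
The third Monday is 1 + 2×7 = July 15.

July 15, 2047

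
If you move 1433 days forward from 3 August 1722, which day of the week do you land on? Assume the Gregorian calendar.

Aug 3, 1722 is a Monday.
1433 mod 7 = 5, so 1433 days after a Monday is Monday + 5 = Saturday.

Saturday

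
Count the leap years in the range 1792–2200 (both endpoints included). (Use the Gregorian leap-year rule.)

99

Multiples of 4 in [1792,2200]: 103.
Of those, multiples of 100: 5 (not leap unless ÷400).
Multiples of 400: 1.
Leap years = 103 − 5 + 1 = 99.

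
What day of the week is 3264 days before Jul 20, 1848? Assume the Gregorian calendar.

Jul 20, 1848 is a Thursday.
3264 mod 7 = 2, so 3264 days before a Thursday is Thursday − 2 = Tuesday.

Tuesday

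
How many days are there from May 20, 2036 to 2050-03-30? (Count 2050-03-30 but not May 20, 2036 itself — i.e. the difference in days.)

5062

May 20, 2036 → May 20, 2037: 365 days.
May 20, 2037 → May 20, 2038: 365 days.
May 20, 2038 → May 20, 2039: 365 days.
May 20, 2039 → May 20, 2040: 366 days (Feb 29, 2040 is in that span).
May 20, 2040 → May 20, 2041: 365 days.
May 20, 2041 → May 20, 2042: 365 days.
May 20, 2042 → May 20, 2043: 365 days.
May 20, 2043 → May 20, 2044: 366 days (Feb 29, 2044 is in that span).
May 20, 2044 → May 20, 2045: 365 days.
May 20, 2045 → May 20, 2046: 365 days.
May 20, 2046 → May 20, 2047: 365 days.
May 20, 2047 → May 20, 2048: 366 days (Feb 29, 2048 is in that span).
May 20, 2048 → May 20, 2049: 365 days.
May 20, 2049 → Jun 20, 2049: 31 days (May has 31).
Jun 20, 2049 → Jul 20, 2049: 30 days (June has 30).
Jul 20, 2049 → Aug 20, 2049: 31 days (July has 31).
Aug 20, 2049 → Sep 20, 2049: 31 days (August has 31).
Sep 20, 2049 → Oct 20, 2049: 30 days (September has 30).
Oct 20, 2049 → Nov 20, 2049: 31 days (October has 31).
Nov 20, 2049 → Dec 20, 2049: 30 days (November has 30).
Dec 20, 2049 → Jan 20, 2050: 31 days (December has 31).
Jan 20, 2050 → Feb 20, 2050: 31 days (January has 31).
Feb 20, 2050 → Mar 20, 2050: 28 days (February has 28).
Mar 20, 2050 → Mar 30, 2050: 10 days.
Total: 5062 days.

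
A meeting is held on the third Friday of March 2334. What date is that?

March 16, 2334

March 1, 2334 is a Thursday.
The first Friday is therefore March 2 (1 days later).
The third Friday is 2 + 2×7 = March 16.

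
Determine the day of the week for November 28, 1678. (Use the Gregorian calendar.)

Monday

Doomsday rule: the anchor day for the 1600s is Tuesday. For year 78: 78÷12 = 6 r 6, and 6÷4 = 1, so 6+6+1 = 13.
Tuesday + 13 ≡ Monday — that's 1678's doomsday.
In November the doomsday date is Nov 7.
Nov 28 is 21 days after Nov 7; 21 mod 7 = 0, so Monday + 0 = Monday.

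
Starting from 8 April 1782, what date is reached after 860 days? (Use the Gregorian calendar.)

+365 (one year) → Apr 8, 1783 (495 left).
+366 (one year; includes Feb 29, 1784) → Apr 8, 1784 (129 left).
Apr has 30 days: +23 → May 1, 1784 (106 left).
May has 31 days: +31 → Jun 1, 1784 (75 left).
Jun has 30 days: +30 → Jul 1, 1784 (45 left).
Jul has 31 days: +31 → Aug 1, 1784 (14 left).
+14 → Aug 15, 1784.

August 15, 1784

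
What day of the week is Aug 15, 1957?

Doomsday rule: the anchor day for the 1900s is Wednesday. For year 57: 57÷12 = 4 r 9, and 9÷4 = 2, so 4+9+2 = 15.
Wednesday + 15 ≡ Thursday — that's 1957's doomsday.
In August the doomsday date is Aug 8.
Aug 15 is 7 days after Aug 8; 7 mod 7 = 0, so Thursday + 0 = Thursday.

Thursday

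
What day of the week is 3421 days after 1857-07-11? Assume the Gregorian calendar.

Thursday

First find the weekday of Jul 11, 1857. Doomsday rule: the anchor day for the 1800s is Friday. For year 57: 57÷12 = 4 r 9, and 9÷4 = 2, so 4+9+2 = 15.
Friday + 15 ≡ Saturday — that's 1857's doomsday.
In July the doomsday date is Jul 11.
Jul 11 is the doomsday itself: Saturday.
3421 mod 7 = 5, so 3421 days after a Saturday is Saturday + 5 = Thursday.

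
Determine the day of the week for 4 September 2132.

Doomsday rule: the anchor day for the 2100s is Sunday. For year 32: 32÷12 = 2 r 8, and 8÷4 = 2, so 2+8+2 = 12.
Sunday + 12 ≡ Friday — that's 2132's doomsday.
In September the doomsday date is Sep 5.
Sep 4 is 1 day before Sep 5; 1 mod 7 = 1, so Friday − 1 = Thursday.

Thursday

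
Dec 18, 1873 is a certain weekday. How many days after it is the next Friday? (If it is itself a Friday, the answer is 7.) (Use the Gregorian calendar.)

Dec 18, 1873 is a Thursday.
From Thursday to the next Friday is 1 day.

1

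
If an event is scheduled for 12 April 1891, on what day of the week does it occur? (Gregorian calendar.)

Doomsday rule: the anchor day for the 1800s is Friday. For year 91: 91÷12 = 7 r 7, and 7÷4 = 1, so 7+7+1 = 15.
Friday + 15 ≡ Saturday — that's 1891's doomsday.
In April the doomsday date is Apr 4.
Apr 12 is 8 days after Apr 4; 8 mod 7 = 1, so Saturday + 1 = Sunday.

Sunday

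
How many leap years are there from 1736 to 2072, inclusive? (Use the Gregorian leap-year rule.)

Multiples of 4 in [1736,2072]: 85.
Of those, multiples of 100: 3 (not leap unless ÷400).
Multiples of 400: 1.
Leap years = 85 − 3 + 1 = 83.

83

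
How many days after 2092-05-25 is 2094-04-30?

705

May 25, 2092 → May 25, 2093: 365 days.
May 25, 2093 → Jun 25, 2093: 31 days (May has 31).
Jun 25, 2093 → Jul 25, 2093: 30 days (June has 30).
Jul 25, 2093 → Aug 25, 2093: 31 days (July has 31).
Aug 25, 2093 → Sep 25, 2093: 31 days (August has 31).
Sep 25, 2093 → Oct 25, 2093: 30 days (September has 30).
Oct 25, 2093 → Nov 25, 2093: 31 days (October has 31).
Nov 25, 2093 → Dec 25, 2093: 30 days (November has 30).
Dec 25, 2093 → Jan 25, 2094: 31 days (December has 31).
Jan 25, 2094 → Feb 25, 2094: 31 days (January has 31).
Feb 25, 2094 → Mar 25, 2094: 28 days (February has 28).
Mar 25, 2094 → Apr 25, 2094: 31 days (March has 31).
Apr 25, 2094 → Apr 30, 2094: 5 days.
Total: 705 days.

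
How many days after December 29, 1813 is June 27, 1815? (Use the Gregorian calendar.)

Dec 29, 1813 → Dec 29, 1814: 365 days.
Dec 29, 1814 → Jan 29, 1815: 31 days (December has 31).
Jan 29, 1815 → Feb 28, 1815: 30 days (January has 31).
Feb 28, 1815 → Mar 28, 1815: 28 days (February has 28).
Mar 28, 1815 → Apr 28, 1815: 31 days (March has 31).
Apr 28, 1815 → May 28, 1815: 30 days (April has 30).
May 28, 1815 → Jun 27, 1815: 30 days.
Total: 545 days.

545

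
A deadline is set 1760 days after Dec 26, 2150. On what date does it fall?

+365 (one year) → Dec 26, 2151 (1395 left).
+366 (one year; includes Feb 29, 2152) → Dec 26, 2152 (1029 left).
+365 (one year) → Dec 26, 2153 (664 left).
+365 (one year) → Dec 26, 2154 (299 left).
Dec has 31 days: +6 → Jan 1, 2155 (293 left).
Jan has 31 days: +31 → Feb 1, 2155 (262 left).
Feb has 28 days: +28 → Mar 1, 2155 (234 left).
Mar has 31 days: +31 → Apr 1, 2155 (203 left).
Apr has 30 days: +30 → May 1, 2155 (173 left).
May has 31 days: +31 → Jun 1, 2155 (142 left).
Jun has 30 days: +30 → Jul 1, 2155 (112 left).
Jul has 31 days: +31 → Aug 1, 2155 (81 left).
Aug has 31 days: +31 → Sep 1, 2155 (50 left).
Sep has 30 days: +30 → Oct 1, 2155 (20 left).
+20 → Oct 21, 2155.

October 21, 2155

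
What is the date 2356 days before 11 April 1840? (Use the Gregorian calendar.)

−366 (one year; includes Feb 29, 1840) → Apr 11, 1839 (1990 left).
−365 (one year) → Apr 11, 1838 (1625 left).
−365 (one year) → Apr 11, 1837 (1260 left).
−365 (one year) → Apr 11, 1836 (895 left).
−366 (one year; includes Feb 29, 1836) → Apr 11, 1835 (529 left).
−365 (one year) → Apr 11, 1834 (164 left).
−11 → Mar 31, 1834 (end of Mar, 31 days; 153 left).
−31 → Feb 28, 1834 (end of Feb, 28 days; 122 left).
−28 → Jan 31, 1834 (end of Jan, 31 days; 94 left).
−31 → Dec 31, 1833 (end of Dec, 31 days; 63 left).
−31 → Nov 30, 1833 (end of Nov, 30 days; 32 left).
−30 → Oct 31, 1833 (end of Oct, 31 days; 2 left).
−2 → Oct 29, 1833.

October 29, 1833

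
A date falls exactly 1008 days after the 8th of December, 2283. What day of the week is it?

Saturday

First find the weekday of Dec 8, 2283. Doomsday rule: the anchor day for the 2200s is Friday. For year 83: 83÷12 = 6 r 11, and 11÷4 = 2, so 6+11+2 = 19.
Friday + 19 ≡ Wednesday — that's 2283's doomsday.
In December the doomsday date is Dec 12.
Dec 8 is 4 days before Dec 12; 4 mod 7 = 4, so Wednesday − 4 = Saturday.
1008 mod 7 = 0, so 1008 days after a Saturday is Saturday + 0 = Saturday.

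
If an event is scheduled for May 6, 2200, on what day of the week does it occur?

Doomsday rule: the anchor day for the 2200s is Friday. For year 00: 0÷12 = 0 r 0, and 0÷4 = 0, so 0+0+0 = 0.
Friday + 0 ≡ Friday — that's 2200's doomsday.
In May the doomsday date is May 9.
May 6 is 3 days before May 9; 3 mod 7 = 3, so Friday − 3 = Tuesday.

Tuesday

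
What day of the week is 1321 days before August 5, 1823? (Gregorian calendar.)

First find the weekday of Aug 5, 1823. Doomsday rule: the anchor day for the 1800s is Friday. For year 23: 23÷12 = 1 r 11, and 11÷4 = 2, so 1+11+2 = 14.
Friday + 14 ≡ Friday — that's 1823's doomsday.
In August the doomsday date is Aug 8.
Aug 5 is 3 days before Aug 8; 3 mod 7 = 3, so Friday − 3 = Tuesday.
1321 mod 7 = 5, so 1321 days before a Tuesday is Tuesday − 5 = Thursday.

Thursday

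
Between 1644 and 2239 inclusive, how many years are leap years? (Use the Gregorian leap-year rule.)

Multiples of 4 in [1644,2239]: 149.
Of those, multiples of 100: 6 (not leap unless ÷400).
Multiples of 400: 1.
Leap years = 149 − 6 + 1 = 144.

144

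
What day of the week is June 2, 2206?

Monday

Doomsday rule: the anchor day for the 2200s is Friday. For year 06: 6÷12 = 0 r 6, and 6÷4 = 1, so 0+6+1 = 7.
Friday + 7 ≡ Friday — that's 2206's doomsday.
In June the doomsday date is Jun 6.
Jun 2 is 4 days before Jun 6; 4 mod 7 = 4, so Friday − 4 = Monday.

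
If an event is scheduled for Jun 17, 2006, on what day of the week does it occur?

Saturday

Doomsday rule: the anchor day for the 2000s is Tuesday. For year 06: 6÷12 = 0 r 6, and 6÷4 = 1, so 0+6+1 = 7.
Tuesday + 7 ≡ Tuesday — that's 2006's doomsday.
In June the doomsday date is Jun 6.
Jun 17 is 11 days after Jun 6; 11 mod 7 = 4, so Tuesday + 4 = Saturday.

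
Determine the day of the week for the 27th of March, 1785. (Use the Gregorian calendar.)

Doomsday rule: the anchor day for the 1700s is Sunday. For year 85: 85÷12 = 7 r 1, and 1÷4 = 0, so 7+1+0 = 8.
Sunday + 8 ≡ Monday — that's 1785's doomsday.
In March the doomsday date is Mar 14.
Mar 27 is 13 days after Mar 14; 13 mod 7 = 6, so Monday + 6 = Sunday.

Sunday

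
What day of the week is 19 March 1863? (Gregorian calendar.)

Doomsday rule: the anchor day for the 1800s is Friday. For year 63: 63÷12 = 5 r 3, and 3÷4 = 0, so 5+3+0 = 8.
Friday + 8 ≡ Saturday — that's 1863's doomsday.
In March the doomsday date is Mar 14.
Mar 19 is 5 days after Mar 14; 5 mod 7 = 5, so Saturday + 5 = Thursday.

Thursday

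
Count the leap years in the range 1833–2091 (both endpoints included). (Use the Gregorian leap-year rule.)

63

Multiples of 4 in [1833,2091]: 64.
Of those, multiples of 100: 2 (not leap unless ÷400).
Multiples of 400: 1.
Leap years = 64 − 2 + 1 = 63.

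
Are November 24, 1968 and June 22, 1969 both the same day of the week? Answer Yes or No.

Yes

From Nov 24, 1968 to Jun 22, 1969 is 210 days.
210 mod 7 = 0, so they are the same weekday.
(Nov 24, 1968 is a Sunday; Jun 22, 1969 is a Sunday.)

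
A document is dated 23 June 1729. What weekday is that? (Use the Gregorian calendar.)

Thursday

Doomsday rule: the anchor day for the 1700s is Sunday. For year 29: 29÷12 = 2 r 5, and 5÷4 = 1, so 2+5+1 = 8.
Sunday + 8 ≡ Monday — that's 1729's doomsday.
In June the doomsday date is Jun 6.
Jun 23 is 17 days after Jun 6; 17 mod 7 = 3, so Monday + 3 = Thursday.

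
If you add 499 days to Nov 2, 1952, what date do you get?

March 16, 1954

+365 (one year) → Nov 2, 1953 (134 left).
Nov has 30 days: +29 → Dec 1, 1953 (105 left).
Dec has 31 days: +31 → Jan 1, 1954 (74 left).
Jan has 31 days: +31 → Feb 1, 1954 (43 left).
Feb has 28 days: +28 → Mar 1, 1954 (15 left).
+15 → Mar 16, 1954.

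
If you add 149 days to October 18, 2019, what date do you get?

March 15, 2020

Oct has 31 days: +14 → Nov 1, 2019 (135 left).
Nov has 30 days: +30 → Dec 1, 2019 (105 left).
Dec has 31 days: +31 → Jan 1, 2020 (74 left).
Jan has 31 days: +31 → Feb 1, 2020 (43 left).
Feb has 29 days: +29 → Mar 1, 2020 (14 left).
+14 → Mar 15, 2020.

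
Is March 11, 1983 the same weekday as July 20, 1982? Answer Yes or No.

No

From Jul 20, 1982 to Mar 11, 1983 is 234 days.
234 mod 7 = 3, so they are different weekdays.
(Jul 20, 1982 is a Tuesday; Mar 11, 1983 is a Friday.)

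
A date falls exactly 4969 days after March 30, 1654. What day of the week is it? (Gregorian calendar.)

Sunday

First find the weekday of Mar 30, 1654. Doomsday rule: the anchor day for the 1600s is Tuesday. For year 54: 54÷12 = 4 r 6, and 6÷4 = 1, so 4+6+1 = 11.
Tuesday + 11 ≡ Saturday — that's 1654's doomsday.
In March the doomsday date is Mar 14.
Mar 30 is 16 days after Mar 14; 16 mod 7 = 2, so Saturday + 2 = Monday.
4969 mod 7 = 6, so 4969 days after a Monday is Monday + 6 = Sunday.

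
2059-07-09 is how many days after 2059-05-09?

61

May 9, 2059 → Jun 9, 2059: 31 days (May has 31).
Jun 9, 2059 → Jul 9, 2059: 30 days.
Total: 61 days.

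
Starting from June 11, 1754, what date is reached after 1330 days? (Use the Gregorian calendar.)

+365 (one year) → Jun 11, 1755 (965 left).
+366 (one year; includes Feb 29, 1756) → Jun 11, 1756 (599 left).
+365 (one year) → Jun 11, 1757 (234 left).
Jun has 30 days: +20 → Jul 1, 1757 (214 left).
Jul has 31 days: +31 → Aug 1, 1757 (183 left).
Aug has 31 days: +31 → Sep 1, 1757 (152 left).
Sep has 30 days: +30 → Oct 1, 1757 (122 left).
Oct has 31 days: +31 → Nov 1, 1757 (91 left).
Nov has 30 days: +30 → Dec 1, 1757 (61 left).
Dec has 31 days: +31 → Jan 1, 1758 (30 left).
+30 → Jan 31, 1758.

January 31, 1758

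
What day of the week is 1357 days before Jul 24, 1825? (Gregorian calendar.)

Monday

First find the weekday of Jul 24, 1825. Doomsday rule: the anchor day for the 1800s is Friday. For year 25: 25÷12 = 2 r 1, and 1÷4 = 0, so 2+1+0 = 3.
Friday + 3 ≡ Monday — that's 1825's doomsday.
In July the doomsday date is Jul 11.
Jul 24 is 13 days after Jul 11; 13 mod 7 = 6, so Monday + 6 = Sunday.
1357 mod 7 = 6, so 1357 days before a Sunday is Sunday − 6 = Monday.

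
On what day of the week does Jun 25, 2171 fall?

Doomsday rule: the anchor day for the 2100s is Sunday. For year 71: 71÷12 = 5 r 11, and 11÷4 = 2, so 5+11+2 = 18.
Sunday + 18 ≡ Thursday — that's 2171's doomsday.
In June the doomsday date is Jun 6.
Jun 25 is 19 days after Jun 6; 19 mod 7 = 5, so Thursday + 5 = Tuesday.

Tuesday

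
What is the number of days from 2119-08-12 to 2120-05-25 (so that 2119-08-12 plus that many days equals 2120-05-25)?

Aug 12, 2119 → Sep 12, 2119: 31 days (August has 31).
Sep 12, 2119 → Oct 12, 2119: 30 days (September has 30).
Oct 12, 2119 → Nov 12, 2119: 31 days (October has 31).
Nov 12, 2119 → Dec 12, 2119: 30 days (November has 30).
Dec 12, 2119 → Jan 12, 2120: 31 days (December has 31).
Jan 12, 2120 → Feb 12, 2120: 31 days (January has 31).
Feb 12, 2120 → Mar 12, 2120: 29 days (February has 29).
Mar 12, 2120 → Apr 12, 2120: 31 days (March has 31).
Apr 12, 2120 → May 12, 2120: 30 days (April has 30).
May 12, 2120 → May 25, 2120: 13 days.
Total: 287 days.

287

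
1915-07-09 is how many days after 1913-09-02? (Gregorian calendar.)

675

Sep 2, 1913 → Sep 2, 1914: 365 days.
Sep 2, 1914 → Oct 2, 1914: 30 days (September has 30).
Oct 2, 1914 → Nov 2, 1914: 31 days (October has 31).
Nov 2, 1914 → Dec 2, 1914: 30 days (November has 30).
Dec 2, 1914 → Jan 2, 1915: 31 days (December has 31).
Jan 2, 1915 → Feb 2, 1915: 31 days (January has 31).
Feb 2, 1915 → Mar 2, 1915: 28 days (February has 28).
Mar 2, 1915 → Apr 2, 1915: 31 days (March has 31).
Apr 2, 1915 → May 2, 1915: 30 days (April has 30).
May 2, 1915 → Jun 2, 1915: 31 days (May has 31).
Jun 2, 1915 → Jul 2, 1915: 30 days (June has 30).
Jul 2, 1915 → Jul 9, 1915: 7 days.
Total: 675 days.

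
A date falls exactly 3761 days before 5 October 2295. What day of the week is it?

First find the weekday of Oct 5, 2295. Doomsday rule: the anchor day for the 2200s is Friday. For year 95: 95÷12 = 7 r 11, and 11÷4 = 2, so 7+11+2 = 20.
Friday + 20 ≡ Thursday — that's 2295's doomsday.
In October the doomsday date is Oct 10.
Oct 5 is 5 days before Oct 10; 5 mod 7 = 5, so Thursday − 5 = Saturday.
3761 mod 7 = 2, so 3761 days before a Saturday is Saturday − 2 = Thursday.

Thursday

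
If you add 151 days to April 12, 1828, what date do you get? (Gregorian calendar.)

September 10, 1828

Apr has 30 days: +19 → May 1, 1828 (132 left).
May has 31 days: +31 → Jun 1, 1828 (101 left).
Jun has 30 days: +30 → Jul 1, 1828 (71 left).
Jul has 31 days: +31 → Aug 1, 1828 (40 left).
Aug has 31 days: +31 → Sep 1, 1828 (9 left).
+9 → Sep 10, 1828.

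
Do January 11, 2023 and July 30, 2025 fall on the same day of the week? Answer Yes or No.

Yes

From Jan 11, 2023 to Jul 30, 2025 is 931 days.
931 mod 7 = 0, so they are the same weekday.
(Jan 11, 2023 is a Wednesday; Jul 30, 2025 is a Wednesday.)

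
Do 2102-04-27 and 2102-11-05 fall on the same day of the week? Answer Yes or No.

No

From Apr 27, 2102 to Nov 5, 2102 is 192 days.
192 mod 7 = 3, so they are different weekdays.
(Apr 27, 2102 is a Thursday; Nov 5, 2102 is a Sunday.)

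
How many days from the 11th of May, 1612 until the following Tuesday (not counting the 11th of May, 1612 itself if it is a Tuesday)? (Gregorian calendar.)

4

May 11, 1612 is a Friday.
From Friday to the next Tuesday is 4 days.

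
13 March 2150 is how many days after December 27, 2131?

6651

Dec 27, 2131 → Dec 27, 2132: 366 days (Feb 29, 2132 is in that span).
Dec 27, 2132 → Dec 27, 2133: 365 days.
Dec 27, 2133 → Dec 27, 2134: 365 days.
Dec 27, 2134 → Dec 27, 2135: 365 days.
Dec 27, 2135 → Dec 27, 2136: 366 days (Feb 29, 2136 is in that span).
Dec 27, 2136 → Dec 27, 2137: 365 days.
Dec 27, 2137 → Dec 27, 2138: 365 days.
Dec 27, 2138 → Dec 27, 2139: 365 days.
Dec 27, 2139 → Dec 27, 2140: 366 days (Feb 29, 2140 is in that span).
Dec 27, 2140 → Dec 27, 2141: 365 days.
Dec 27, 2141 → Dec 27, 2142: 365 days.
Dec 27, 2142 → Dec 27, 2143: 365 days.
Dec 27, 2143 → Dec 27, 2144: 366 days (Feb 29, 2144 is in that span).
Dec 27, 2144 → Dec 27, 2145: 365 days.
Dec 27, 2145 → Dec 27, 2146: 365 days.
Dec 27, 2146 → Dec 27, 2147: 365 days.
Dec 27, 2147 → Dec 27, 2148: 366 days (Feb 29, 2148 is in that span).
Dec 27, 2148 → Dec 27, 2149: 365 days.
Dec 27, 2149 → Jan 27, 2150: 31 days (December has 31).
Jan 27, 2150 → Feb 27, 2150: 31 days (January has 31).
Feb 27, 2150 → Mar 13, 2150: 14 days.
Total: 6651 days.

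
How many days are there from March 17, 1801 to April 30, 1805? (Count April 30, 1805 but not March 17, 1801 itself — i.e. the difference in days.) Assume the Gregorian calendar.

1505

Mar 17, 1801 → Mar 17, 1802: 365 days.
Mar 17, 1802 → Mar 17, 1803: 365 days.
Mar 17, 1803 → Mar 17, 1804: 366 days (Feb 29, 1804 is in that span).
Mar 17, 1804 → Mar 17, 1805: 365 days.
Mar 17, 1805 → Apr 17, 1805: 31 days (March has 31).
Apr 17, 1805 → Apr 30, 1805: 13 days.
Total: 1505 days.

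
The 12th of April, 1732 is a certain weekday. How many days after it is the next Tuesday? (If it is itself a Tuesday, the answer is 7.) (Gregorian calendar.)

3

Apr 12, 1732 is a Saturday.
From Saturday to the next Tuesday is 3 days.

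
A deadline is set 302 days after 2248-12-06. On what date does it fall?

October 4, 2249

Dec has 31 days: +26 → Jan 1, 2249 (276 left).
Jan has 31 days: +31 → Feb 1, 2249 (245 left).
Feb has 28 days: +28 → Mar 1, 2249 (217 left).
Mar has 31 days: +31 → Apr 1, 2249 (186 left).
Apr has 30 days: +30 → May 1, 2249 (156 left).
May has 31 days: +31 → Jun 1, 2249 (125 left).
Jun has 30 days: +30 → Jul 1, 2249 (95 left).
Jul has 31 days: +31 → Aug 1, 2249 (64 left).
Aug has 31 days: +31 → Sep 1, 2249 (33 left).
Sep has 30 days: +30 → Oct 1, 2249 (3 left).
+3 → Oct 4, 2249.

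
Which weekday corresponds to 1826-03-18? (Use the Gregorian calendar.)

Saturday

Doomsday rule: the anchor day for the 1800s is Friday. For year 26: 26÷12 = 2 r 2, and 2÷4 = 0, so 2+2+0 = 4.
Friday + 4 ≡ Tuesday — that's 1826's doomsday.
In March the doomsday date is Mar 14.
Mar 18 is 4 days after Mar 14; 4 mod 7 = 4, so Tuesday + 4 = Saturday.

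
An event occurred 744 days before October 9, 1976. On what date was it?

September 26, 1974

−366 (one year; includes Feb 29, 1976) → Oct 9, 1975 (378 left).
−9 → Sep 30, 1975 (end of Sep, 30 days; 369 left).
−30 → Aug 31, 1975 (end of Aug, 31 days; 339 left).
−31 → Jul 31, 1975 (end of Jul, 31 days; 308 left).
−31 → Jun 30, 1975 (end of Jun, 30 days; 277 left).
−30 → May 31, 1975 (end of May, 31 days; 247 left).
−31 → Apr 30, 1975 (end of Apr, 30 days; 216 left).
−30 → Mar 31, 1975 (end of Mar, 31 days; 186 left).
−31 → Feb 28, 1975 (end of Feb, 28 days; 155 left).
−28 → Jan 31, 1975 (end of Jan, 31 days; 127 left).
−31 → Dec 31, 1974 (end of Dec, 31 days; 96 left).
−31 → Nov 30, 1974 (end of Nov, 30 days; 65 left).
−30 → Oct 31, 1974 (end of Oct, 31 days; 35 left).
−31 → Sep 30, 1974 (end of Sep, 30 days; 4 left).
−4 → Sep 26, 1974.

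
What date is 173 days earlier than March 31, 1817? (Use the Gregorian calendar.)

October 9, 1816

−31 → Feb 28, 1817 (end of Feb, 28 days; 142 left).
−28 → Jan 31, 1817 (end of Jan, 31 days; 114 left).
−31 → Dec 31, 1816 (end of Dec, 31 days; 83 left).
−31 → Nov 30, 1816 (end of Nov, 30 days; 52 left).
−30 → Oct 31, 1816 (end of Oct, 31 days; 22 left).
−22 → Oct 9, 1816.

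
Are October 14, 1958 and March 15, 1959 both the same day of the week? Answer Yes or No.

No

From Oct 14, 1958 to Mar 15, 1959 is 152 days.
152 mod 7 = 5, so they are different weekdays.
(Oct 14, 1958 is a Tuesday; Mar 15, 1959 is a Sunday.)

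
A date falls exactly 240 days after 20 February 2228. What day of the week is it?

Friday

Feb 20, 2228 is a Wednesday.
240 mod 7 = 2, so 240 days after a Wednesday is Wednesday + 2 = Friday.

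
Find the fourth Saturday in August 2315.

August 1, 2315 is a Sunday.
The first Saturday is therefore August 7 (6 days later).
The fourth Saturday is 7 + 3×7 = August 28.

August 28, 2315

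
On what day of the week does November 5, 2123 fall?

Friday

Doomsday rule: the anchor day for the 2100s is Sunday. For year 23: 23÷12 = 1 r 11, and 11÷4 = 2, so 1+11+2 = 14.
Sunday + 14 ≡ Sunday — that's 2123's doomsday.
In November the doomsday date is Nov 7.
Nov 5 is 2 days before Nov 7; 2 mod 7 = 2, so Sunday − 2 = Friday.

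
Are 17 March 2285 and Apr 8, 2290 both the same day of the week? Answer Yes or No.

Yes

From Mar 17, 2285 to Apr 8, 2290 is 1848 days.
1848 mod 7 = 0, so they are the same weekday.
(Mar 17, 2285 is a Tuesday; Apr 8, 2290 is a Tuesday.)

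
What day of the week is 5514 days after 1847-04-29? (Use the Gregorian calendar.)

Tuesday

Apr 29, 1847 is a Thursday.
5514 mod 7 = 5, so 5514 days after a Thursday is Thursday + 5 = Tuesday.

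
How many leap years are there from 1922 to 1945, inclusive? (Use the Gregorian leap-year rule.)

Multiples of 4 in [1922,1945]: 6.
Of those, multiples of 100: 0 (not leap unless ÷400).
Multiples of 400: 0.
Leap years = 6 − 0 + 0 = 6.

6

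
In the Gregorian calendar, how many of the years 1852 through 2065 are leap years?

53

Multiples of 4 in [1852,2065]: 54.
Of those, multiples of 100: 2 (not leap unless ÷400).
Multiples of 400: 1.
Leap years = 54 − 2 + 1 = 53.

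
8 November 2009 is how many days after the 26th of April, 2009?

196

Apr 26, 2009 → May 26, 2009: 30 days (April has 30).
May 26, 2009 → Jun 26, 2009: 31 days (May has 31).
Jun 26, 2009 → Jul 26, 2009: 30 days (June has 30).
Jul 26, 2009 → Aug 26, 2009: 31 days (July has 31).
Aug 26, 2009 → Sep 26, 2009: 31 days (August has 31).
Sep 26, 2009 → Oct 26, 2009: 30 days (September has 30).
Oct 26, 2009 → Nov 8, 2009: 13 days.
Total: 196 days.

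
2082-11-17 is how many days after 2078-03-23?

1700

Mar 23, 2078 → Mar 23, 2079: 365 days.
Mar 23, 2079 → Mar 23, 2080: 366 days (Feb 29, 2080 is in that span).
Mar 23, 2080 → Mar 23, 2081: 365 days.
Mar 23, 2081 → Mar 23, 2082: 365 days.
Mar 23, 2082 → Apr 23, 2082: 31 days (March has 31).
Apr 23, 2082 → May 23, 2082: 30 days (April has 30).
May 23, 2082 → Jun 23, 2082: 31 days (May has 31).
Jun 23, 2082 → Jul 23, 2082: 30 days (June has 30).
Jul 23, 2082 → Aug 23, 2082: 31 days (July has 31).
Aug 23, 2082 → Sep 23, 2082: 31 days (August has 31).
Sep 23, 2082 → Oct 23, 2082: 30 days (September has 30).
Oct 23, 2082 → Nov 17, 2082: 25 days.
Total: 1700 days.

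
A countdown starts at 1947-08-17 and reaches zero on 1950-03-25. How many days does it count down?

951

Aug 17, 1947 → Aug 17, 1948: 366 days (Feb 29, 1948 is in that span).
Aug 17, 1948 → Aug 17, 1949: 365 days.
Aug 17, 1949 → Sep 17, 1949: 31 days (August has 31).
Sep 17, 1949 → Oct 17, 1949: 30 days (September has 30).
Oct 17, 1949 → Nov 17, 1949: 31 days (October has 31).
Nov 17, 1949 → Dec 17, 1949: 30 days (November has 30).
Dec 17, 1949 → Jan 17, 1950: 31 days (December has 31).
Jan 17, 1950 → Feb 17, 1950: 31 days (January has 31).
Feb 17, 1950 → Mar 17, 1950: 28 days (February has 28).
Mar 17, 1950 → Mar 25, 1950: 8 days.
Total: 951 days.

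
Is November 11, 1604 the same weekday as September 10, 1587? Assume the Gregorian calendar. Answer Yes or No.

Yes

From Sep 10, 1587 to Nov 11, 1604 is 6272 days.
6272 mod 7 = 0, so they are the same weekday.
(Sep 10, 1587 is a Thursday; Nov 11, 1604 is a Thursday.)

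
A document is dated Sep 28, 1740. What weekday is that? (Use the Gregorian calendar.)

Doomsday rule: the anchor day for the 1700s is Sunday. For year 40: 40÷12 = 3 r 4, and 4÷4 = 1, so 3+4+1 = 8.
Sunday + 8 ≡ Monday — that's 1740's doomsday.
In September the doomsday date is Sep 5.
Sep 28 is 23 days after Sep 5; 23 mod 7 = 2, so Monday + 2 = Wednesday.

Wednesday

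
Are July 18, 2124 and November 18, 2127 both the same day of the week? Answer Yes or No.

Yes

From Jul 18, 2124 to Nov 18, 2127 is 1218 days.
1218 mod 7 = 0, so they are the same weekday.
(Jul 18, 2124 is a Tuesday; Nov 18, 2127 is a Tuesday.)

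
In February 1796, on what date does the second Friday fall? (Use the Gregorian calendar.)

February 12, 1796

February 1, 1796 is a Monday.
The first Friday is therefore February 5 (4 days later).
The second Friday is 5 + 1×7 = February 12.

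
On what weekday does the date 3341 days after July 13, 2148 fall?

Jul 13, 2148 is a Saturday.
3341 mod 7 = 2, so 3341 days after a Saturday is Saturday + 2 = Monday.

Monday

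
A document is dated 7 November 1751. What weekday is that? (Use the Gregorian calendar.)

Sunday

Doomsday rule: the anchor day for the 1700s is Sunday. For year 51: 51÷12 = 4 r 3, and 3÷4 = 0, so 4+3+0 = 7.
Sunday + 7 ≡ Sunday — that's 1751's doomsday.
In November the doomsday date is Nov 7.
Nov 7 is the doomsday itself: Sunday.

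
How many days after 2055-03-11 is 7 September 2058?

1276

Mar 11, 2055 → Mar 11, 2056: 366 days (Feb 29, 2056 is in that span).
Mar 11, 2056 → Mar 11, 2057: 365 days.
Mar 11, 2057 → Mar 11, 2058: 365 days.
Mar 11, 2058 → Apr 11, 2058: 31 days (March has 31).
Apr 11, 2058 → May 11, 2058: 30 days (April has 30).
May 11, 2058 → Jun 11, 2058: 31 days (May has 31).
Jun 11, 2058 → Jul 11, 2058: 30 days (June has 30).
Jul 11, 2058 → Aug 11, 2058: 31 days (July has 31).
Aug 11, 2058 → Sep 7, 2058: 27 days.
Total: 1276 days.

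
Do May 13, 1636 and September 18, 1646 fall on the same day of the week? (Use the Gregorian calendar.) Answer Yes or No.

From May 13, 1636 to Sep 18, 1646 is 3780 days.
3780 mod 7 = 0, so they are the same weekday.
(May 13, 1636 is a Tuesday; Sep 18, 1646 is a Tuesday.)

Yes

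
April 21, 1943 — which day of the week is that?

Wednesday

January 1, 1943 is a Friday.
Jan 1, 1943 → Feb 1, 1943: 31 days (January has 31).
Feb 1, 1943 → Mar 1, 1943: 28 days (February has 28).
Mar 1, 1943 → Apr 1, 1943: 31 days (March has 31).
Apr 1, 1943 → Apr 21, 1943: 20 days.
Total: 110 days.
110 mod 7 = 5, so Friday + 5 = Wednesday.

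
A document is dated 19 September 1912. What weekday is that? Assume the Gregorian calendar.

Thursday

January 1, 1912 is a Monday.
Jan 1, 1912 → Feb 1, 1912: 31 days (January has 31).
Feb 1, 1912 → Mar 1, 1912: 29 days (February has 29).
Mar 1, 1912 → Apr 1, 1912: 31 days (March has 31).
Apr 1, 1912 → May 1, 1912: 30 days (April has 30).
May 1, 1912 → Jun 1, 1912: 31 days (May has 31).
Jun 1, 1912 → Jul 1, 1912: 30 days (June has 30).
Jul 1, 1912 → Aug 1, 1912: 31 days (July has 31).
Aug 1, 1912 → Sep 1, 1912: 31 days (August has 31).
Sep 1, 1912 → Sep 19, 1912: 18 days.
Total: 262 days.
262 mod 7 = 3, so Monday + 3 = Thursday.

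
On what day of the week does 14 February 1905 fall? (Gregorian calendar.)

Doomsday rule: the anchor day for the 1900s is Wednesday. For year 05: 5÷12 = 0 r 5, and 5÷4 = 1, so 0+5+1 = 6.
Wednesday + 6 ≡ Tuesday — that's 1905's doomsday.
In February the doomsday date is Feb 28 (1905 is not a leap year).
Feb 14 is 14 days before Feb 28; 14 mod 7 = 0, so Tuesday − 0 = Tuesday.

Tuesday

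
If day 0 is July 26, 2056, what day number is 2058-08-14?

749

Jul 26, 2056 → Jul 26, 2057: 365 days.
Jul 26, 2057 → Aug 26, 2057: 31 days (July has 31).
Aug 26, 2057 → Sep 26, 2057: 31 days (August has 31).
Sep 26, 2057 → Oct 26, 2057: 30 days (September has 30).
Oct 26, 2057 → Nov 26, 2057: 31 days (October has 31).
Nov 26, 2057 → Dec 26, 2057: 30 days (November has 30).
Dec 26, 2057 → Jan 26, 2058: 31 days (December has 31).
Jan 26, 2058 → Feb 26, 2058: 31 days (January has 31).
Feb 26, 2058 → Mar 26, 2058: 28 days (February has 28).
Mar 26, 2058 → Apr 26, 2058: 31 days (March has 31).
Apr 26, 2058 → May 26, 2058: 30 days (April has 30).
May 26, 2058 → Jun 26, 2058: 31 days (May has 31).
Jun 26, 2058 → Jul 26, 2058: 30 days (June has 30).
Jul 26, 2058 → Aug 14, 2058: 19 days.
Total: 749 days.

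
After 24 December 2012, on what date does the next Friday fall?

December 28, 2012

Dec 24, 2012 is a Monday.
From Monday to the next Friday is 4 days.
Dec 24, 2012 + 4 = Dec 28, 2012.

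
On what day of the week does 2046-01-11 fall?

Thursday

January 1, 2046 is a Monday.
Jan 1, 2046 → Jan 11, 2046: 10 days.
Total: 10 days.
10 mod 7 = 3, so Monday + 3 = Thursday.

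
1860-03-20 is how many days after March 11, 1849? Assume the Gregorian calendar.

4027

Mar 11, 1849 → Mar 11, 1850: 365 days.
Mar 11, 1850 → Mar 11, 1851: 365 days.
Mar 11, 1851 → Mar 11, 1852: 366 days (Feb 29, 1852 is in that span).
Mar 11, 1852 → Mar 11, 1853: 365 days.
Mar 11, 1853 → Mar 11, 1854: 365 days.
Mar 11, 1854 → Mar 11, 1855: 365 days.
Mar 11, 1855 → Mar 11, 1856: 366 days (Feb 29, 1856 is in that span).
Mar 11, 1856 → Mar 11, 1857: 365 days.
Mar 11, 1857 → Mar 11, 1858: 365 days.
Mar 11, 1858 → Mar 11, 1859: 365 days.
Mar 11, 1859 → Apr 11, 1859: 31 days (March has 31).
Apr 11, 1859 → May 11, 1859: 30 days (April has 30).
May 11, 1859 → Jun 11, 1859: 31 days (May has 31).
Jun 11, 1859 → Jul 11, 1859: 30 days (June has 30).
Jul 11, 1859 → Aug 11, 1859: 31 days (July has 31).
Aug 11, 1859 → Sep 11, 1859: 31 days (August has 31).
Sep 11, 1859 → Oct 11, 1859: 30 days (September has 30).
Oct 11, 1859 → Nov 11, 1859: 31 days (October has 31).
Nov 11, 1859 → Dec 11, 1859: 30 days (November has 30).
Dec 11, 1859 → Jan 11, 1860: 31 days (December has 31).
Jan 11, 1860 → Feb 11, 1860: 31 days (January has 31).
Feb 11, 1860 → Mar 11, 1860: 29 days (February has 29).
Mar 11, 1860 → Mar 20, 1860: 9 days.
Total: 4027 days.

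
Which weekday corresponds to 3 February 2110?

Monday

January 1, 2110 is a Wednesday.
Jan 1, 2110 → Feb 1, 2110: 31 days (January has 31).
Feb 1, 2110 → Feb 3, 2110: 2 days.
Total: 33 days.
33 mod 7 = 5, so Wednesday + 5 = Monday.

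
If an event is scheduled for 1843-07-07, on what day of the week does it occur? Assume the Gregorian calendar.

Friday

Doomsday rule: the anchor day for the 1800s is Friday. For year 43: 43÷12 = 3 r 7, and 7÷4 = 1, so 3+7+1 = 11.
Friday + 11 ≡ Tuesday — that's 1843's doomsday.
In July the doomsday date is Jul 11.
Jul 7 is 4 days before Jul 11; 4 mod 7 = 4, so Tuesday − 4 = Friday.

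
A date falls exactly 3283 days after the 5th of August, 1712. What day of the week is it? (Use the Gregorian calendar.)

Friday

First find the weekday of Aug 5, 1712. Doomsday rule: the anchor day for the 1700s is Sunday. For year 12: 12÷12 = 1 r 0, and 0÷4 = 0, so 1+0+0 = 1.
Sunday + 1 ≡ Monday — that's 1712's doomsday.
In August the doomsday date is Aug 8.
Aug 5 is 3 days before Aug 8; 3 mod 7 = 3, so Monday − 3 = Friday.
3283 mod 7 = 0, so 3283 days after a Friday is Friday + 0 = Friday.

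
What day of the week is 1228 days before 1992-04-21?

Saturday

Apr 21, 1992 is a Tuesday.
1228 mod 7 = 3, so 1228 days before a Tuesday is Tuesday − 3 = Saturday.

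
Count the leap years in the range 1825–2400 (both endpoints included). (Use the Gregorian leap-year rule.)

140

Multiples of 4 in [1825,2400]: 144.
Of those, multiples of 100: 6 (not leap unless ÷400).
Multiples of 400: 2.
Leap years = 144 − 6 + 2 = 140.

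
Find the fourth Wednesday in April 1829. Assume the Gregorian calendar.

April 22, 1829

April 1, 1829 is a Wednesday.
The first Wednesday is therefore April 1 (same day).
The fourth Wednesday is 1 + 3×7 = April 22.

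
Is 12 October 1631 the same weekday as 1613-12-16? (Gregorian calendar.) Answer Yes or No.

From Dec 16, 1613 to Oct 12, 1631 is 6509 days.
6509 mod 7 = 6, so they are different weekdays.
(Dec 16, 1613 is a Monday; Oct 12, 1631 is a Sunday.)

No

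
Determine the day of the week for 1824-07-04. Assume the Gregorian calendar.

Sunday

Doomsday rule: the anchor day for the 1800s is Friday. For year 24: 24÷12 = 2 r 0, and 0÷4 = 0, so 2+0+0 = 2.
Friday + 2 ≡ Sunday — that's 1824's doomsday.
In July the doomsday date is Jul 11.
Jul 4 is 7 days before Jul 11; 7 mod 7 = 0, so Sunday − 0 = Sunday.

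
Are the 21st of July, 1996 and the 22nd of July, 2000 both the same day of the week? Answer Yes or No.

From Jul 21, 1996 to Jul 22, 2000 is 1462 days.
1462 mod 7 = 6, so they are different weekdays.
(Jul 21, 1996 is a Sunday; Jul 22, 2000 is a Saturday.)

No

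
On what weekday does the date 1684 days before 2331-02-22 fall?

Wednesday

Feb 22, 2331 is a Sunday.
1684 mod 7 = 4, so 1684 days before a Sunday is Sunday − 4 = Wednesday.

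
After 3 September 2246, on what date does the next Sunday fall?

September 6, 2246

Sep 3, 2246 is a Thursday.
From Thursday to the next Sunday is 3 days.
Sep 3, 2246 + 3 = Sep 6, 2246.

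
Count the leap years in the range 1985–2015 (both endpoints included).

Multiples of 4 in [1985,2015]: 7.
Of those, multiples of 100: 1 (not leap unless ÷400).
Multiples of 400: 1.
Leap years = 7 − 1 + 1 = 7.

7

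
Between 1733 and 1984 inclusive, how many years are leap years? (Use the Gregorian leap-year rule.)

61

Multiples of 4 in [1733,1984]: 63.
Of those, multiples of 100: 2 (not leap unless ÷400).
Multiples of 400: 0.
Leap years = 63 − 2 + 0 = 61.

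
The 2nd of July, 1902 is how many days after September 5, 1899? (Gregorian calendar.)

Sep 5, 1899 → Sep 5, 1900: 365 days.
Sep 5, 1900 → Sep 5, 1901: 365 days.
Sep 5, 1901 → Oct 5, 1901: 30 days (September has 30).
Oct 5, 1901 → Nov 5, 1901: 31 days (October has 31).
Nov 5, 1901 → Dec 5, 1901: 30 days (November has 30).
Dec 5, 1901 → Jan 5, 1902: 31 days (December has 31).
Jan 5, 1902 → Feb 5, 1902: 31 days (January has 31).
Feb 5, 1902 → Mar 5, 1902: 28 days (February has 28).
Mar 5, 1902 → Apr 5, 1902: 31 days (March has 31).
Apr 5, 1902 → May 5, 1902: 30 days (April has 30).
May 5, 1902 → Jun 5, 1902: 31 days (May has 31).
Jun 5, 1902 → Jul 2, 1902: 27 days.
Total: 1030 days.

1030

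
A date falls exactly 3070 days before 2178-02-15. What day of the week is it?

Feb 15, 2178 is a Sunday.
3070 mod 7 = 4, so 3070 days before a Sunday is Sunday − 4 = Wednesday.

Wednesday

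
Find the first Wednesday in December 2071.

December 2, 2071

December 1, 2071 is a Tuesday.
The first Wednesday is therefore December 2 (1 days later).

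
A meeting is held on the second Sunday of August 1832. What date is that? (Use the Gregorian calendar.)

August 12, 1832

August 1, 1832 is a Wednesday.
The first Sunday is therefore August 5 (4 days later).
The second Sunday is 5 + 1×7 = August 12.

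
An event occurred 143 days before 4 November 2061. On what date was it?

June 14, 2061

−4 → Oct 31, 2061 (end of Oct, 31 days; 139 left).
−31 → Sep 30, 2061 (end of Sep, 30 days; 108 left).
−30 → Aug 31, 2061 (end of Aug, 31 days; 78 left).
−31 → Jul 31, 2061 (end of Jul, 31 days; 47 left).
−31 → Jun 30, 2061 (end of Jun, 30 days; 16 left).
−16 → Jun 14, 2061.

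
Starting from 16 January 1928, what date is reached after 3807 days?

June 19, 1938

+366 (one year; includes Feb 29, 1928) → Jan 16, 1929 (3441 left).
+365 (one year) → Jan 16, 1930 (3076 left).
+365 (one year) → Jan 16, 1931 (2711 left).
+365 (one year) → Jan 16, 1932 (2346 left).
+366 (one year; includes Feb 29, 1932) → Jan 16, 1933 (1980 left).
+365 (one year) → Jan 16, 1934 (1615 left).
+365 (one year) → Jan 16, 1935 (1250 left).
+365 (one year) → Jan 16, 1936 (885 left).
+366 (one year; includes Feb 29, 1936) → Jan 16, 1937 (519 left).
+365 (one year) → Jan 16, 1938 (154 left).
Jan has 31 days: +16 → Feb 1, 1938 (138 left).
Feb has 28 days: +28 → Mar 1, 1938 (110 left).
Mar has 31 days: +31 → Apr 1, 1938 (79 left).
Apr has 30 days: +30 → May 1, 1938 (49 left).
May has 31 days: +31 → Jun 1, 1938 (18 left).
+18 → Jun 19, 1938.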